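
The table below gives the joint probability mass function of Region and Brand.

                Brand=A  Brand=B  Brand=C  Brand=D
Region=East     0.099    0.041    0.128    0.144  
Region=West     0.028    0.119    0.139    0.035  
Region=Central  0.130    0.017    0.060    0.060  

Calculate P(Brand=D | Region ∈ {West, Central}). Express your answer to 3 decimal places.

P(Region=West) = 0.028 + 0.119 + 0.139 + 0.035 = 0.321.
P(Region=Central) = 0.130 + 0.017 + 0.060 + 0.060 = 0.267.
P(Region ∈ {West, Central}) = 0.321 + 0.267 = 0.588; P(Brand=D, Region ∈ {West, Central}) = 0.035 + 0.060 = 0.095.
P(Brand=D | Region ∈ {West, Central}) = 0.095/0.588 = 0.162.

0.162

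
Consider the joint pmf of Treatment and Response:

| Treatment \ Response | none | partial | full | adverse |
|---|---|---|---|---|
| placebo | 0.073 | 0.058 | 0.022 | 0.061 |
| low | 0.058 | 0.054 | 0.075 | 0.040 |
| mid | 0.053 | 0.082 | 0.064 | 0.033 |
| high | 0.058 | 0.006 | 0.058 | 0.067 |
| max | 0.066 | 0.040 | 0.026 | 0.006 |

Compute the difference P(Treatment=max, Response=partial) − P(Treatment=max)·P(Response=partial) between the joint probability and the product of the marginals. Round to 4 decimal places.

0.0069

P(Treatment=max) = 0.066 + 0.040 + 0.026 + 0.006 = 0.138.
P(Response=partial) = 0.058 + 0.054 + 0.082 + 0.006 + 0.040 = 0.240.
P(Treatment=max, Response=partial) − P(Treatment=max)P(Response=partial) = 0.040 − 0.138×0.240 = 0.0069.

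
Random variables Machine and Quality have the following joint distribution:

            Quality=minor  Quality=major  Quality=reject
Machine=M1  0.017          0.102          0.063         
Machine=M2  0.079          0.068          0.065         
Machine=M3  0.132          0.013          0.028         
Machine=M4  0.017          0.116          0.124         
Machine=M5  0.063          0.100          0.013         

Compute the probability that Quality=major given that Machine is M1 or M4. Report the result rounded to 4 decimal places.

0.4966

P(Machine=M1) = 0.017 + 0.102 + 0.063 = 0.182.
P(Machine=M4) = 0.017 + 0.116 + 0.124 = 0.257.
P(Machine ∈ {M1, M4}) = 0.182 + 0.257 = 0.439; P(Quality=major, Machine ∈ {M1, M4}) = 0.102 + 0.116 = 0.218.
P(Quality=major | Machine ∈ {M1, M4}) = 0.218/0.439 = 0.4966.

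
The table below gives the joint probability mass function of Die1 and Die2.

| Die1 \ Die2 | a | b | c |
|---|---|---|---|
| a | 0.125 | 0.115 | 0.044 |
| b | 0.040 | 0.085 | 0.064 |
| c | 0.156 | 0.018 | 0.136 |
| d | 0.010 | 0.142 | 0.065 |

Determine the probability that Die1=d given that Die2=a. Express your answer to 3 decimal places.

0.030

P(Die2=a) = 0.125 + 0.040 + 0.156 + 0.010 = 0.331.
P(Die1=d | Die2=a) = 0.010/0.331 = 0.030.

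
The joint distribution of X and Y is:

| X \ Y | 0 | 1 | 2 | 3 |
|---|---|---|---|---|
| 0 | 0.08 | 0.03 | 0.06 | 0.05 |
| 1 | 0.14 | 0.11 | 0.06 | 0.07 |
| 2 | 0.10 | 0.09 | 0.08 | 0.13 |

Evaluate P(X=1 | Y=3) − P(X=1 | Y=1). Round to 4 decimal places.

-0.1983

P(Y=3) = 0.05 + 0.07 + 0.13 = 0.25; P(X=1 | Y=3) = 0.07/0.25 = 0.28000.
P(Y=1) = 0.03 + 0.11 + 0.09 = 0.23; P(X=1 | Y=1) = 0.11/0.23 = 0.47826.
Difference = -0.1983.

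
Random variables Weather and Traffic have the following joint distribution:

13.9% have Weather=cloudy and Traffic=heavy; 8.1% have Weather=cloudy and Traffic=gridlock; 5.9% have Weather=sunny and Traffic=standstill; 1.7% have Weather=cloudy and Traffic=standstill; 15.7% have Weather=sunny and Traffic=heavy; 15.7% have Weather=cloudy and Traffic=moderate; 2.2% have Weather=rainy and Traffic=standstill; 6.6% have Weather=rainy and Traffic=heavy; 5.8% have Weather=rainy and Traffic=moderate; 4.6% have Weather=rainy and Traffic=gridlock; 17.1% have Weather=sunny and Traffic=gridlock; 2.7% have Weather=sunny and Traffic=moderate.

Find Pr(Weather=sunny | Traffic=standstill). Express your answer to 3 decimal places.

0.602

P(Traffic=standstill) = 0.059 + 0.017 + 0.022 = 0.098.
P(Weather=sunny | Traffic=standstill) = 0.059/0.098 = 0.602.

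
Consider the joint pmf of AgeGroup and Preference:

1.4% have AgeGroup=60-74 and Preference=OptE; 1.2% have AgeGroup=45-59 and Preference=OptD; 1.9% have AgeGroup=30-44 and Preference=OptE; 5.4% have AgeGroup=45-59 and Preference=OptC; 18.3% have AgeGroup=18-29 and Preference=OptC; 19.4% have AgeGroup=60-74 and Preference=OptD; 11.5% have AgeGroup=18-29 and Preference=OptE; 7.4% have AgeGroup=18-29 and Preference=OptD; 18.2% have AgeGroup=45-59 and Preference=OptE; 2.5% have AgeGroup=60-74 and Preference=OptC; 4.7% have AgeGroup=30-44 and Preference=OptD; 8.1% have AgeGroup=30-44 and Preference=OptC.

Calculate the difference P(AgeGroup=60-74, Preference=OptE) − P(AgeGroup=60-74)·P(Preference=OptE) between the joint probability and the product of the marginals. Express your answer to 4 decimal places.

-0.0629

P(AgeGroup=60-74) = 0.025 + 0.194 + 0.014 = 0.233.
P(Preference=OptE) = 0.115 + 0.019 + 0.182 + 0.014 = 0.330.
P(AgeGroup=60-74, Preference=OptE) − P(AgeGroup=60-74)P(Preference=OptE) = 0.014 − 0.233×0.330 = -0.0629.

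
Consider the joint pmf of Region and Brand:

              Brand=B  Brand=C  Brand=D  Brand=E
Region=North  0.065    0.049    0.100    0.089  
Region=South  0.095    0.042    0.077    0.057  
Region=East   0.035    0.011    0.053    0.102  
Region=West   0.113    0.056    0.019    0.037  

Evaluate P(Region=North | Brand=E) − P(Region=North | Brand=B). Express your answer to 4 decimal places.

0.1012

P(Brand=E) = 0.089 + 0.057 + 0.102 + 0.037 = 0.285; P(Region=North | Brand=E) = 0.089/0.285 = 0.31228.
P(Brand=B) = 0.065 + 0.095 + 0.035 + 0.113 = 0.308; P(Region=North | Brand=B) = 0.065/0.308 = 0.21104.
Difference = 0.1012.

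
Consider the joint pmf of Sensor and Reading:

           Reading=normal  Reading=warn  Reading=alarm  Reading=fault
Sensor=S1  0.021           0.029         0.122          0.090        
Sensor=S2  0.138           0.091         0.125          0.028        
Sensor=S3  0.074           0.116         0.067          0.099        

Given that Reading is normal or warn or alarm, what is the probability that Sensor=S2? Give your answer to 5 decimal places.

P(Reading=normal) = 0.021 + 0.138 + 0.074 = 0.233.
P(Reading=warn) = 0.029 + 0.091 + 0.116 = 0.236.
P(Reading=alarm) = 0.122 + 0.125 + 0.067 = 0.314.
P(Reading ∈ {normal, warn, alarm}) = 0.233 + 0.236 + 0.314 = 0.783; P(Sensor=S2, Reading ∈ {normal, warn, alarm}) = 0.138 + 0.091 + 0.125 = 0.354.
P(Sensor=S2 | Reading ∈ {normal, warn, alarm}) = 0.354/0.783 = 0.45211.

0.45211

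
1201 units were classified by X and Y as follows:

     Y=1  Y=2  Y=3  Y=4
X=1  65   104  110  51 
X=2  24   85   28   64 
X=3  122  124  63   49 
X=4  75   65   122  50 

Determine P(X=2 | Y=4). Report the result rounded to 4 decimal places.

0.2991

Total with Y=4: 51 + 64 + 49 + 50 = 214.
P(X=2 | Y=4) = 64/214 = 0.2991.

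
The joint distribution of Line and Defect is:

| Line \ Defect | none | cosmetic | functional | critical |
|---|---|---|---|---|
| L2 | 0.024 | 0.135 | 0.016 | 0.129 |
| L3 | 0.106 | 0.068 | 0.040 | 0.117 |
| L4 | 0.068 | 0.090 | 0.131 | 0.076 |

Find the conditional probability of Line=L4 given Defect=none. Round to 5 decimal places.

P(Defect=none) = 0.024 + 0.106 + 0.068 = 0.198.
P(Line=L4 | Defect=none) = 0.068/0.198 = 0.34343.

0.34343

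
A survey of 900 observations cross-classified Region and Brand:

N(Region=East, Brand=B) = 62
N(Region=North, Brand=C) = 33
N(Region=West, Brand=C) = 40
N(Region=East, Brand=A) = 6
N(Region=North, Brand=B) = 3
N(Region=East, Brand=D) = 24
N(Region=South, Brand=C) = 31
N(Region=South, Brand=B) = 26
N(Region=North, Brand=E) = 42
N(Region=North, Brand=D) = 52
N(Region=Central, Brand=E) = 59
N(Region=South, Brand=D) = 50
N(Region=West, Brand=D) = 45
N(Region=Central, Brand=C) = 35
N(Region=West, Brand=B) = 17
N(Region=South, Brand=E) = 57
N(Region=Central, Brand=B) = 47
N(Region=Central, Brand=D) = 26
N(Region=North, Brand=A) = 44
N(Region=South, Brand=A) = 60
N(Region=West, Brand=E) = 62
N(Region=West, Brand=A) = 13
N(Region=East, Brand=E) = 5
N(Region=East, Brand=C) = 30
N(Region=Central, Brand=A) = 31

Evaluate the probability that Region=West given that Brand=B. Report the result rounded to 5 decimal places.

Total with Brand=B: 3 + 26 + 62 + 17 + 47 = 155.
P(Region=West | Brand=B) = 17/155 = 0.10968.

0.10968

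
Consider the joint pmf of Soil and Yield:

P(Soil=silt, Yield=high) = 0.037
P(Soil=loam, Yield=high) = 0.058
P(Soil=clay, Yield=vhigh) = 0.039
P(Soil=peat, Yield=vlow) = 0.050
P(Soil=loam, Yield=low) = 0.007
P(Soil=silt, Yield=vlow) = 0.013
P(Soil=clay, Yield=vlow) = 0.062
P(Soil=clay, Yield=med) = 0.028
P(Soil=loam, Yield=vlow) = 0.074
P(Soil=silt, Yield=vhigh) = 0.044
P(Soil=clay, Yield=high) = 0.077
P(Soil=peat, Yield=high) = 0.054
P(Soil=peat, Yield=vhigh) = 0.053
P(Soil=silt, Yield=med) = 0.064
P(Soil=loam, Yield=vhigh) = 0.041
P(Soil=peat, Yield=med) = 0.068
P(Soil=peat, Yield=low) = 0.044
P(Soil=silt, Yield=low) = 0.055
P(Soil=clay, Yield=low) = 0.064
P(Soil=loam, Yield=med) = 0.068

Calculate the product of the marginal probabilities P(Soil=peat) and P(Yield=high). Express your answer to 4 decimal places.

P(Soil=peat) = 0.050 + 0.044 + 0.068 + 0.054 + 0.053 = 0.269.
P(Yield=high) = 0.058 + 0.077 + 0.037 + 0.054 = 0.226.
Product: 0.269 × 0.226 = 0.0608.

0.0608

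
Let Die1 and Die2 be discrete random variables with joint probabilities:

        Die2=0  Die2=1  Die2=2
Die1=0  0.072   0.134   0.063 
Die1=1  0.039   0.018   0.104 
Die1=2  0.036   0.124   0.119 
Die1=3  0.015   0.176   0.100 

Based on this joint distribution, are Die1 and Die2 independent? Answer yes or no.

no

P(Die1=1) = 0.161 and P(Die2=1) = 0.452, so their product is 0.07277, but P(Die1=1, Die2=1) = 0.018. Since these differ, Die1 and Die2 are not independent.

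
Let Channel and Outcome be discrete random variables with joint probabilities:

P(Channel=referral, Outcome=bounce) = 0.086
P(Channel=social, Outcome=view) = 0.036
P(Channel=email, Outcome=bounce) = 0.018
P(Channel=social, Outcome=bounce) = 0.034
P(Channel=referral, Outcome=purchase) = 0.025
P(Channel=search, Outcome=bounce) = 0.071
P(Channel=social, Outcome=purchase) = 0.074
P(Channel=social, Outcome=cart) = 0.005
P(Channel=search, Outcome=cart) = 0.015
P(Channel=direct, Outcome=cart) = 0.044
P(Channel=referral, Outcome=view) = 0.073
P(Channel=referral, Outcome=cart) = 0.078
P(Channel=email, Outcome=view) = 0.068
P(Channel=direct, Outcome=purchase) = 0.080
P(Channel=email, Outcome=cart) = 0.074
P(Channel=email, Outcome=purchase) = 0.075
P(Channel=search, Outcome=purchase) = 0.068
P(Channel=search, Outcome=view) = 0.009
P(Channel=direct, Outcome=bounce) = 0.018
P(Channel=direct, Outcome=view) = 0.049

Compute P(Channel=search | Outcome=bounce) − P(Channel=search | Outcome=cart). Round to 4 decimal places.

P(Outcome=bounce) = 0.018 + 0.071 + 0.034 + 0.018 + 0.086 = 0.227; P(Channel=search | Outcome=bounce) = 0.071/0.227 = 0.31278.
P(Outcome=cart) = 0.074 + 0.015 + 0.005 + 0.044 + 0.078 = 0.216; P(Channel=search | Outcome=cart) = 0.015/0.216 = 0.06944.
Difference = 0.2433.

0.2433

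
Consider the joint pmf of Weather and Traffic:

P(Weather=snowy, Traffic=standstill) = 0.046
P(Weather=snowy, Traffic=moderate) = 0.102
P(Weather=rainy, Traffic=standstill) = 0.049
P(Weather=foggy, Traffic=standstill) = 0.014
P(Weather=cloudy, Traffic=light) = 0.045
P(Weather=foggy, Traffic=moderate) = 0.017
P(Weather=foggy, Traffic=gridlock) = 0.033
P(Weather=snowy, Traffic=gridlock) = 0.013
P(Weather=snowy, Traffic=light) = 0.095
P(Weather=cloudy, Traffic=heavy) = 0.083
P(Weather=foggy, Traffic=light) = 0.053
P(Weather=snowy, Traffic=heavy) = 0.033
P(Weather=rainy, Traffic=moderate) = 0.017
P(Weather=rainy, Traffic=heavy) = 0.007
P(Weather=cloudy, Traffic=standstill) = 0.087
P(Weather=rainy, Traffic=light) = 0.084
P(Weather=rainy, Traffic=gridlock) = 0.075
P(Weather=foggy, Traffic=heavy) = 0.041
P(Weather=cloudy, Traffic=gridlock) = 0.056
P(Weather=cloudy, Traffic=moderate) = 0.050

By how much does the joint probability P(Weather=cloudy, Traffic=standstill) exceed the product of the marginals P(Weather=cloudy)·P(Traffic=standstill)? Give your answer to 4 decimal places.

P(Weather=cloudy) = 0.045 + 0.050 + 0.083 + 0.056 + 0.087 = 0.321.
P(Traffic=standstill) = 0.087 + 0.049 + 0.046 + 0.014 = 0.196.
P(Weather=cloudy, Traffic=standstill) − P(Weather=cloudy)P(Traffic=standstill) = 0.087 − 0.321×0.196 = 0.0241.

0.0241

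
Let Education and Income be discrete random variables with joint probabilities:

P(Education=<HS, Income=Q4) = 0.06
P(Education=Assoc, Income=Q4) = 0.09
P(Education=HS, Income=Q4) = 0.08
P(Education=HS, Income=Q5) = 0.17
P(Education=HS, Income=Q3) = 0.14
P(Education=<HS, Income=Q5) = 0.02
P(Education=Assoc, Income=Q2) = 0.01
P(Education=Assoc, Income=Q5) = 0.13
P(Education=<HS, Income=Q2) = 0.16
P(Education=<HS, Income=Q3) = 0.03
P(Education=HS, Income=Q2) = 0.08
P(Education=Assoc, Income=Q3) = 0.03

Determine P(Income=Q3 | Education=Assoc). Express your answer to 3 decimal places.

P(Education=Assoc) = 0.01 + 0.03 + 0.09 + 0.13 = 0.26.
P(Income=Q3 | Education=Assoc) = 0.03/0.26 = 0.115.

0.115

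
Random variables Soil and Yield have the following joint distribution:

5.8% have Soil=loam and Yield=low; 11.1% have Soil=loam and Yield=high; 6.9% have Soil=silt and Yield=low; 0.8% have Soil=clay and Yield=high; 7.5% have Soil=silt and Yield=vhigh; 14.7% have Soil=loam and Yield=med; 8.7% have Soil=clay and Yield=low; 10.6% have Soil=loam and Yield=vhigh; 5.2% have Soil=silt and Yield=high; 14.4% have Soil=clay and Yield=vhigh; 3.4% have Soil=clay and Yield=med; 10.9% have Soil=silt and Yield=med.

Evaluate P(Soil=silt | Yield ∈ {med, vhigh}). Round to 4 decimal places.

0.2992

P(Yield=med) = 0.147 + 0.034 + 0.109 = 0.290.
P(Yield=vhigh) = 0.106 + 0.144 + 0.075 = 0.325.
P(Yield ∈ {med, vhigh}) = 0.290 + 0.325 = 0.615; P(Soil=silt, Yield ∈ {med, vhigh}) = 0.109 + 0.075 = 0.184.
P(Soil=silt | Yield ∈ {med, vhigh}) = 0.184/0.615 = 0.2992.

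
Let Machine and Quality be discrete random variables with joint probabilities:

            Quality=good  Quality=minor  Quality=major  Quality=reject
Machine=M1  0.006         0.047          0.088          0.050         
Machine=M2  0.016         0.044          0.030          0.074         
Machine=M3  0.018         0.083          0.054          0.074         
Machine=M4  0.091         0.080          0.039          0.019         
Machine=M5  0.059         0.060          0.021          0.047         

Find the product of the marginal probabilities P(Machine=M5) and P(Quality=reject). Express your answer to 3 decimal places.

0.049

P(Machine=M5) = 0.059 + 0.060 + 0.021 + 0.047 = 0.187.
P(Quality=reject) = 0.050 + 0.074 + 0.074 + 0.019 + 0.047 = 0.264.
Product: 0.187 × 0.264 = 0.049.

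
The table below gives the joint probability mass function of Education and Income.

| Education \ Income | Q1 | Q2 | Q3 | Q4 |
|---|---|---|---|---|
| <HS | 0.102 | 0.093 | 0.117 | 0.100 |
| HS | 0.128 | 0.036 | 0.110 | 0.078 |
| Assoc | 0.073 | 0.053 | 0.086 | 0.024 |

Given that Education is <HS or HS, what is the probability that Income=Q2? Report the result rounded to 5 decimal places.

P(Education=<HS) = 0.102 + 0.093 + 0.117 + 0.100 = 0.412.
P(Education=HS) = 0.128 + 0.036 + 0.110 + 0.078 = 0.352.
P(Education ∈ {<HS, HS}) = 0.412 + 0.352 = 0.764; P(Income=Q2, Education ∈ {<HS, HS}) = 0.093 + 0.036 = 0.129.
P(Income=Q2 | Education ∈ {<HS, HS}) = 0.129/0.764 = 0.16885.

0.16885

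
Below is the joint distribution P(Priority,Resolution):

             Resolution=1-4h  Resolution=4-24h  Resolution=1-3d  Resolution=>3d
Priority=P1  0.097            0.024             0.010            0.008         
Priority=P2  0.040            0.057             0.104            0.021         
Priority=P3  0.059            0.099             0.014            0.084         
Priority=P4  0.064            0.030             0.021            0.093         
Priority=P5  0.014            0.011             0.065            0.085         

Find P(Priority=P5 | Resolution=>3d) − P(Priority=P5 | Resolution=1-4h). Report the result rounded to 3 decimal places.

0.241

P(Resolution=>3d) = 0.008 + 0.021 + 0.084 + 0.093 + 0.085 = 0.291; P(Priority=P5 | Resolution=>3d) = 0.085/0.291 = 0.2921.
P(Resolution=1-4h) = 0.097 + 0.040 + 0.059 + 0.064 + 0.014 = 0.274; P(Priority=P5 | Resolution=1-4h) = 0.014/0.274 = 0.0511.
Difference = 0.241.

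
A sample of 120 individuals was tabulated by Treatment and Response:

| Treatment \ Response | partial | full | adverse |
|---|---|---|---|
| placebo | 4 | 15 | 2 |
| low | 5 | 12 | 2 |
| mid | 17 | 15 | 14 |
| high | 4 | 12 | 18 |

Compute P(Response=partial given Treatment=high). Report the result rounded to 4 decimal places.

Total with Treatment=high: 4 + 12 + 18 = 34.
P(Response=partial | Treatment=high) = 4/34 = 0.1176.

0.1176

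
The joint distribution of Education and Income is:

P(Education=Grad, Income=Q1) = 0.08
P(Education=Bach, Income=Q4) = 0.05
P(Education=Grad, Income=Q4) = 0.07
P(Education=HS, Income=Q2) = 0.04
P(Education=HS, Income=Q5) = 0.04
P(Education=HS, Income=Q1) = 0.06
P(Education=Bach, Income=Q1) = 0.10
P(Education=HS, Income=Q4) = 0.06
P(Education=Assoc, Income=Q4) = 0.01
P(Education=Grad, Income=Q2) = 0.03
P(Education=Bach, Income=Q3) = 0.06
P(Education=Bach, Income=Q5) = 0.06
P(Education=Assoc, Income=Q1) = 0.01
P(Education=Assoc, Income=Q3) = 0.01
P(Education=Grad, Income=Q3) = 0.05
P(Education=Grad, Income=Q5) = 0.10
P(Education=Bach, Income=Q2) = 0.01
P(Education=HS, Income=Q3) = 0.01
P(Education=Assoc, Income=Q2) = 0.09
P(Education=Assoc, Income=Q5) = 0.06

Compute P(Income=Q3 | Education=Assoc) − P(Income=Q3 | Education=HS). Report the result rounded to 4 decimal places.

0.0079

P(Education=Assoc) = 0.01 + 0.09 + 0.01 + 0.01 + 0.06 = 0.18; P(Income=Q3 | Education=Assoc) = 0.01/0.18 = 0.05556.
P(Education=HS) = 0.06 + 0.04 + 0.01 + 0.06 + 0.04 = 0.21; P(Income=Q3 | Education=HS) = 0.01/0.21 = 0.04762.
Difference = 0.0079.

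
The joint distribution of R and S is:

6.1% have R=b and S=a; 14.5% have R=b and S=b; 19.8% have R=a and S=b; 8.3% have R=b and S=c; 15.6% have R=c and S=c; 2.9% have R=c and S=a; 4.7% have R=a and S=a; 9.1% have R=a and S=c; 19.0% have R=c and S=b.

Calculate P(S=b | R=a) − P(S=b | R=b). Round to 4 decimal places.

0.0876

P(R=a) = 0.047 + 0.198 + 0.091 = 0.336; P(S=b | R=a) = 0.198/0.336 = 0.58929.
P(R=b) = 0.061 + 0.145 + 0.083 = 0.289; P(S=b | R=b) = 0.145/0.289 = 0.50173.
Difference = 0.0876.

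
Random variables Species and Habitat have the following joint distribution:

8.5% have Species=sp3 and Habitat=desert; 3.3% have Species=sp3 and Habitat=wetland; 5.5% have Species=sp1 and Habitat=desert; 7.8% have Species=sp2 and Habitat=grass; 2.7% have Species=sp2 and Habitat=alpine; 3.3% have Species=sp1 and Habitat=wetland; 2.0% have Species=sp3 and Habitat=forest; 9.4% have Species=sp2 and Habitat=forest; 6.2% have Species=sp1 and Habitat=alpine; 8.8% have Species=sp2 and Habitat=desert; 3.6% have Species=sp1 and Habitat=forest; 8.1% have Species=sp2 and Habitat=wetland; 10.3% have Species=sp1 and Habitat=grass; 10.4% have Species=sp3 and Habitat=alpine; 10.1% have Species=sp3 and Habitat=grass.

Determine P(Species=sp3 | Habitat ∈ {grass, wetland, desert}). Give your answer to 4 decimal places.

P(Habitat=grass) = 0.103 + 0.078 + 0.101 = 0.282.
P(Habitat=wetland) = 0.033 + 0.081 + 0.033 = 0.147.
P(Habitat=desert) = 0.055 + 0.088 + 0.085 = 0.228.
P(Habitat ∈ {grass, wetland, desert}) = 0.282 + 0.147 + 0.228 = 0.657; P(Species=sp3, Habitat ∈ {grass, wetland, desert}) = 0.101 + 0.033 + 0.085 = 0.219.
P(Species=sp3 | Habitat ∈ {grass, wetland, desert}) = 0.219/0.657 = 0.3333.

0.3333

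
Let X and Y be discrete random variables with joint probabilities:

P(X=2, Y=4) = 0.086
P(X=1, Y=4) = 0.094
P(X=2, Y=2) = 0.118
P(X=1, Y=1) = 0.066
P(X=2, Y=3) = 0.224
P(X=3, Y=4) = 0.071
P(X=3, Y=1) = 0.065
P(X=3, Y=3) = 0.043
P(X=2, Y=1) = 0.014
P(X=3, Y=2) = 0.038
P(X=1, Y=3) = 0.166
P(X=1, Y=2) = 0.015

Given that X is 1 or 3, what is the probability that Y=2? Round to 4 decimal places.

P(X=1) = 0.066 + 0.015 + 0.166 + 0.094 = 0.341.
P(X=3) = 0.065 + 0.038 + 0.043 + 0.071 = 0.217.
P(X ∈ {1, 3}) = 0.341 + 0.217 = 0.558; P(Y=2, X ∈ {1, 3}) = 0.015 + 0.038 = 0.053.
P(Y=2 | X ∈ {1, 3}) = 0.053/0.558 = 0.0950.

0.0950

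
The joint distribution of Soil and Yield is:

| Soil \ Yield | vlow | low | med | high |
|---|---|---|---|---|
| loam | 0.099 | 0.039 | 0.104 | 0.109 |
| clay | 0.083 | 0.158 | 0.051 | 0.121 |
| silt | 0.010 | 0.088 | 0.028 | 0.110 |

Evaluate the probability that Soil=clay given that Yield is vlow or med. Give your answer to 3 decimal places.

0.357

P(Yield=vlow) = 0.099 + 0.083 + 0.010 = 0.192.
P(Yield=med) = 0.104 + 0.051 + 0.028 = 0.183.
P(Yield ∈ {vlow, med}) = 0.192 + 0.183 = 0.375; P(Soil=clay, Yield ∈ {vlow, med}) = 0.083 + 0.051 = 0.134.
P(Soil=clay | Yield ∈ {vlow, med}) = 0.134/0.375 = 0.357.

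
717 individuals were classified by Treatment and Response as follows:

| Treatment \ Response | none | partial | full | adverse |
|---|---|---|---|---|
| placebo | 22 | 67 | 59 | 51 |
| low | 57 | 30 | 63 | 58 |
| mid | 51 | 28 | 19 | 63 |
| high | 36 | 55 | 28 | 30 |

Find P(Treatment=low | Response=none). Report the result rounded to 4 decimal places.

0.3434

Total with Response=none: 22 + 57 + 51 + 36 = 166.
P(Treatment=low | Response=none) = 57/166 = 0.3434.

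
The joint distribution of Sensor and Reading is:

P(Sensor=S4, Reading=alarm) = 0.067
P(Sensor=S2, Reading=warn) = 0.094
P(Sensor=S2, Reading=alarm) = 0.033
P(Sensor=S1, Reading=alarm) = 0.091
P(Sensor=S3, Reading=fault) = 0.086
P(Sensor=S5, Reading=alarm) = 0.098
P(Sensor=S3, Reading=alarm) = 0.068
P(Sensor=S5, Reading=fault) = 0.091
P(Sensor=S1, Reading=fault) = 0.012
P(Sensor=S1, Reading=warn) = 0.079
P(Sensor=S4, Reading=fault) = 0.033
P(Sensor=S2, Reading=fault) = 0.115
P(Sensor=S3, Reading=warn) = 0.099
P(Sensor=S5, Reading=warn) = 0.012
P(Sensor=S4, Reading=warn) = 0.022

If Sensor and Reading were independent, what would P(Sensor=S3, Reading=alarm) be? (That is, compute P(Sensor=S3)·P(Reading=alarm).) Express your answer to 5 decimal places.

0.09032

P(Sensor=S3) = 0.099 + 0.068 + 0.086 = 0.253.
P(Reading=alarm) = 0.091 + 0.033 + 0.068 + 0.067 + 0.098 = 0.357.
Product: 0.253 × 0.357 = 0.09032.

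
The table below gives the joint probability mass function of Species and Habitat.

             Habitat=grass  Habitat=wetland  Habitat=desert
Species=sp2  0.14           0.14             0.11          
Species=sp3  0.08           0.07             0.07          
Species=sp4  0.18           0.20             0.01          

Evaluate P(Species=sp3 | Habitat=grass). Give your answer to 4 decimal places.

0.2000

P(Habitat=grass) = 0.14 + 0.08 + 0.18 = 0.40.
P(Species=sp3 | Habitat=grass) = 0.08/0.40 = 0.2000.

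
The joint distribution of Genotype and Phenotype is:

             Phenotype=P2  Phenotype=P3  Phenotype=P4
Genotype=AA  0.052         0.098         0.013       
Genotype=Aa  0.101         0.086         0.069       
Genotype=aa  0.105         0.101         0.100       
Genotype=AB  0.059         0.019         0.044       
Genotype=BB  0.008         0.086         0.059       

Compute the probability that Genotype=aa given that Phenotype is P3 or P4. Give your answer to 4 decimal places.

0.2978

P(Phenotype=P3) = 0.098 + 0.086 + 0.101 + 0.019 + 0.086 = 0.390.
P(Phenotype=P4) = 0.013 + 0.069 + 0.100 + 0.044 + 0.059 = 0.285.
P(Phenotype ∈ {P3, P4}) = 0.390 + 0.285 = 0.675; P(Genotype=aa, Phenotype ∈ {P3, P4}) = 0.101 + 0.100 = 0.201.
P(Genotype=aa | Phenotype ∈ {P3, P4}) = 0.201/0.675 = 0.2978.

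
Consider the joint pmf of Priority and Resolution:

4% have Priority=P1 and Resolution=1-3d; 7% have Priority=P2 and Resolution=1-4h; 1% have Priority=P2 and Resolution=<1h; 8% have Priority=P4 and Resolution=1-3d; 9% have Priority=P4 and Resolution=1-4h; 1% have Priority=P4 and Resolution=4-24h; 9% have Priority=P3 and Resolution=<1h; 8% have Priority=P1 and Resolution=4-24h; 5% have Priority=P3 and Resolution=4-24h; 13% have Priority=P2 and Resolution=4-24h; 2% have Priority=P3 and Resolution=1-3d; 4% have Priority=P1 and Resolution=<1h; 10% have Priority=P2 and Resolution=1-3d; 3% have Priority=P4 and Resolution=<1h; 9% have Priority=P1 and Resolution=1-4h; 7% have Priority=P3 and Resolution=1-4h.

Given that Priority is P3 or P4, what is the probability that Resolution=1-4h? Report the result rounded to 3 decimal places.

0.364

P(Priority=P3) = 0.09 + 0.07 + 0.05 + 0.02 = 0.23.
P(Priority=P4) = 0.03 + 0.09 + 0.01 + 0.08 = 0.21.
P(Priority ∈ {P3, P4}) = 0.23 + 0.21 = 0.44; P(Resolution=1-4h, Priority ∈ {P3, P4}) = 0.07 + 0.09 = 0.16.
P(Resolution=1-4h | Priority ∈ {P3, P4}) = 0.16/0.44 = 0.364.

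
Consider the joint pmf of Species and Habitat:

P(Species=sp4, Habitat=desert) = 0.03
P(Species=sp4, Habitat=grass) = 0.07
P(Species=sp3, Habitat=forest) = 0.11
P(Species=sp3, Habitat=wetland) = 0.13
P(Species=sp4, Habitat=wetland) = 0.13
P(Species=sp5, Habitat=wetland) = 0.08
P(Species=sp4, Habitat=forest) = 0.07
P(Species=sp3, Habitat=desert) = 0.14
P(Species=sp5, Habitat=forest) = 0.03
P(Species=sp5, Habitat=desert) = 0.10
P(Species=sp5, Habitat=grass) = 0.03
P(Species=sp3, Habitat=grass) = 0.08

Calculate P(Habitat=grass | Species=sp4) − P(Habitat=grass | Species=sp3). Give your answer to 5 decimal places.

P(Species=sp4) = 0.07 + 0.07 + 0.13 + 0.03 = 0.30; P(Habitat=grass | Species=sp4) = 0.07/0.30 = 0.233333.
P(Species=sp3) = 0.11 + 0.08 + 0.13 + 0.14 = 0.46; P(Habitat=grass | Species=sp3) = 0.08/0.46 = 0.173913.
Difference = 0.05942.

0.05942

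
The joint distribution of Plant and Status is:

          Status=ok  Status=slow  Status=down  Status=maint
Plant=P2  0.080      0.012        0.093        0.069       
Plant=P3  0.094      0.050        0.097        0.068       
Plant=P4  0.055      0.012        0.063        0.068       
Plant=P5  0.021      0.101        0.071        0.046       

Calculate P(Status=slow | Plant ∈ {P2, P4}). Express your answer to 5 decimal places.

0.05310

P(Plant=P2) = 0.080 + 0.012 + 0.093 + 0.069 = 0.254.
P(Plant=P4) = 0.055 + 0.012 + 0.063 + 0.068 = 0.198.
P(Plant ∈ {P2, P4}) = 0.254 + 0.198 = 0.452; P(Status=slow, Plant ∈ {P2, P4}) = 0.012 + 0.012 = 0.024.
P(Status=slow | Plant ∈ {P2, P4}) = 0.024/0.452 = 0.05310.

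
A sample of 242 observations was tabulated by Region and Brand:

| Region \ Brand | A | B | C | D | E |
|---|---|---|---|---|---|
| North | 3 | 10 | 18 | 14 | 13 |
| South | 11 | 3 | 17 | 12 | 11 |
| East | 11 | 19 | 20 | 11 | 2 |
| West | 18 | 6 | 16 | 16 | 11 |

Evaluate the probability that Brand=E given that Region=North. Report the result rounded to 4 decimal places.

Total with Region=North: 3 + 10 + 18 + 14 + 13 = 58.
P(Brand=E | Region=North) = 13/58 = 0.2241.

0.2241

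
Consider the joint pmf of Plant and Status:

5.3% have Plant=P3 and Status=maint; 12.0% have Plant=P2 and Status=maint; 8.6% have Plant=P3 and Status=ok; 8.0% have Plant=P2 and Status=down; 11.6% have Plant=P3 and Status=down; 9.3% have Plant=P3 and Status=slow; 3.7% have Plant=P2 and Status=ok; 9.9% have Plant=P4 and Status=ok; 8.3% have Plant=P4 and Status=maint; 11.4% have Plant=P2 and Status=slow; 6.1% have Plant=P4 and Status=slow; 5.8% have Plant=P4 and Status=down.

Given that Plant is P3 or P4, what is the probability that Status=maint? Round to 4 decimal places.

0.2096

P(Plant=P3) = 0.086 + 0.093 + 0.116 + 0.053 = 0.348.
P(Plant=P4) = 0.099 + 0.061 + 0.058 + 0.083 = 0.301.
P(Plant ∈ {P3, P4}) = 0.348 + 0.301 = 0.649; P(Status=maint, Plant ∈ {P3, P4}) = 0.053 + 0.083 = 0.136.
P(Status=maint | Plant ∈ {P3, P4}) = 0.136/0.649 = 0.2096.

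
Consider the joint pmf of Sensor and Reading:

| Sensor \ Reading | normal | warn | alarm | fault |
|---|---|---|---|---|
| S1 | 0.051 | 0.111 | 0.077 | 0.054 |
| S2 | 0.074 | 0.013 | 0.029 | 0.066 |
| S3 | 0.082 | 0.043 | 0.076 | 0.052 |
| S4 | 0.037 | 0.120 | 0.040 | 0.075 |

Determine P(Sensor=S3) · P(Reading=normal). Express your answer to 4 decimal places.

0.0617

P(Sensor=S3) = 0.082 + 0.043 + 0.076 + 0.052 = 0.253.
P(Reading=normal) = 0.051 + 0.074 + 0.082 + 0.037 = 0.244.
Product: 0.253 × 0.244 = 0.0617.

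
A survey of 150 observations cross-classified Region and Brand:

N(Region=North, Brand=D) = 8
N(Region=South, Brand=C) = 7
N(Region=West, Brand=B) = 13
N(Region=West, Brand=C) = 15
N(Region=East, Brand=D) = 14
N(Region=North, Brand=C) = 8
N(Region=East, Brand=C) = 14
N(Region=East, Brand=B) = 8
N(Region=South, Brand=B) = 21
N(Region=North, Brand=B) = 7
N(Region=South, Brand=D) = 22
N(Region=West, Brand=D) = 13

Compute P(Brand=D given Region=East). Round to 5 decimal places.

0.38889

Total with Region=East: 8 + 14 + 14 = 36.
P(Brand=D | Region=East) = 14/36 = 0.38889.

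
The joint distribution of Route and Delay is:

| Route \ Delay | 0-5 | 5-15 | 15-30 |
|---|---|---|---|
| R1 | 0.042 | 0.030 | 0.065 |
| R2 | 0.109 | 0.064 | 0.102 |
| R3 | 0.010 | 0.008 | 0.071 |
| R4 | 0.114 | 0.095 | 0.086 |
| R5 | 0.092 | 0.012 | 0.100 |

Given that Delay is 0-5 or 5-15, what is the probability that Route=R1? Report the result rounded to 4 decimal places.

0.1250

P(Delay=0-5) = 0.042 + 0.109 + 0.010 + 0.114 + 0.092 = 0.367.
P(Delay=5-15) = 0.030 + 0.064 + 0.008 + 0.095 + 0.012 = 0.209.
P(Delay ∈ {0-5, 5-15}) = 0.367 + 0.209 = 0.576; P(Route=R1, Delay ∈ {0-5, 5-15}) = 0.042 + 0.030 = 0.072.
P(Route=R1 | Delay ∈ {0-5, 5-15}) = 0.072/0.576 = 0.1250.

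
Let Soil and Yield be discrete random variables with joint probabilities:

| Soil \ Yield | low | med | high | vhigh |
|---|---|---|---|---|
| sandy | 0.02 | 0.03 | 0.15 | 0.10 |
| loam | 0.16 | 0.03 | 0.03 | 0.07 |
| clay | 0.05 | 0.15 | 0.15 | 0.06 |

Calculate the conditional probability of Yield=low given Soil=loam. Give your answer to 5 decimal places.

P(Soil=loam) = 0.16 + 0.03 + 0.03 + 0.07 = 0.29.
P(Yield=low | Soil=loam) = 0.16/0.29 = 0.55172.

0.55172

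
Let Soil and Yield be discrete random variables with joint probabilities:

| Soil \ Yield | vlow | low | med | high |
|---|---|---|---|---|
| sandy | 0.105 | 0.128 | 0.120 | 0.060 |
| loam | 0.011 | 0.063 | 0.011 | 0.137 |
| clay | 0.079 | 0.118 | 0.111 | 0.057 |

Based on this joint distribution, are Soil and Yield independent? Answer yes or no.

no

P(Soil=loam) = 0.222 and P(Yield=high) = 0.254, so their product is 0.05639, but P(Soil=loam, Yield=high) = 0.137. Since these differ, Soil and Yield are not independent.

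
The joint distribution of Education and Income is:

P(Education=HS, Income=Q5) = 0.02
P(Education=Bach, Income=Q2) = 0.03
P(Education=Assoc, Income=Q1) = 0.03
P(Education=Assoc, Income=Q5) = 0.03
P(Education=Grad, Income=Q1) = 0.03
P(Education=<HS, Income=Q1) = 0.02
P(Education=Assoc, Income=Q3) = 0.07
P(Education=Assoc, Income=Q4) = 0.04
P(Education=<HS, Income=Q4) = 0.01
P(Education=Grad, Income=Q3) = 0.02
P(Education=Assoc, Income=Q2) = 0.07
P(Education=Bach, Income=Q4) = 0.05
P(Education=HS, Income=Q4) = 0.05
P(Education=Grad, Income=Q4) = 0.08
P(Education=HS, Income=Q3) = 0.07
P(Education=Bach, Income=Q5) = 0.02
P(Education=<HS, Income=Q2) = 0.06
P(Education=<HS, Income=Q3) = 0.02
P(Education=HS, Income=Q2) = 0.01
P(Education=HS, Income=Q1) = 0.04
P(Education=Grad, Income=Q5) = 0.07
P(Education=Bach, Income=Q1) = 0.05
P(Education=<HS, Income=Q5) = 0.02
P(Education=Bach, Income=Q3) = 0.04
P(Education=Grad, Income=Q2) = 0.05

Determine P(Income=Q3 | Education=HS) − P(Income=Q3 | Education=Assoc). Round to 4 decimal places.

0.0768

P(Education=HS) = 0.04 + 0.01 + 0.07 + 0.05 + 0.02 = 0.19; P(Income=Q3 | Education=HS) = 0.07/0.19 = 0.36842.
P(Education=Assoc) = 0.03 + 0.07 + 0.07 + 0.04 + 0.03 = 0.24; P(Income=Q3 | Education=Assoc) = 0.07/0.24 = 0.29167.
Difference = 0.0768.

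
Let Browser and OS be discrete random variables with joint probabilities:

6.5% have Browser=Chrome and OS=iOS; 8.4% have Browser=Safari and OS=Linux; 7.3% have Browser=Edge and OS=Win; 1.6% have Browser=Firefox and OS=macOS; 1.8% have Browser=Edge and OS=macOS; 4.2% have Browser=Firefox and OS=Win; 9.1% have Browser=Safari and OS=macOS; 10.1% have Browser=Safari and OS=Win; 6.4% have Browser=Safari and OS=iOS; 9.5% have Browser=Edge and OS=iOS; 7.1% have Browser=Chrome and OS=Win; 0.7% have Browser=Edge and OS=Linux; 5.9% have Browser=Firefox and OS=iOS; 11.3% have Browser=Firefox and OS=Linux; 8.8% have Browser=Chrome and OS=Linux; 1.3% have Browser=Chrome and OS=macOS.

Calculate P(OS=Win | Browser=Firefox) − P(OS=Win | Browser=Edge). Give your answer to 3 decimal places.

P(Browser=Firefox) = 0.042 + 0.016 + 0.113 + 0.059 = 0.230; P(OS=Win | Browser=Firefox) = 0.042/0.230 = 0.1826.
P(Browser=Edge) = 0.073 + 0.018 + 0.007 + 0.095 = 0.193; P(OS=Win | Browser=Edge) = 0.073/0.193 = 0.3782.
Difference = -0.196.

-0.196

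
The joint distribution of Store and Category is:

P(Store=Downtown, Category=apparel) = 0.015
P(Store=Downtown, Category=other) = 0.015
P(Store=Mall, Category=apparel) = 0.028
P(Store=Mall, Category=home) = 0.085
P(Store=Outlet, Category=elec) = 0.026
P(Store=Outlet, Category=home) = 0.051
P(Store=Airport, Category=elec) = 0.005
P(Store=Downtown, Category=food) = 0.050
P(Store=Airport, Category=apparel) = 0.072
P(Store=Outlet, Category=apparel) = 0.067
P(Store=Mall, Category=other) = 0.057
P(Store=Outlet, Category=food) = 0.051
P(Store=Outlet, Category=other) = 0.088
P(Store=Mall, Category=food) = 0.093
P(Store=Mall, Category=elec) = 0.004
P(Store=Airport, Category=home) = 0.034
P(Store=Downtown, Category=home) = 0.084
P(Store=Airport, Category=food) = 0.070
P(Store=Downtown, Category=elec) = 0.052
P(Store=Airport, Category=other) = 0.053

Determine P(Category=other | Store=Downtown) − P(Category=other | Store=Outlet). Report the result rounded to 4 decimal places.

P(Store=Downtown) = 0.050 + 0.015 + 0.052 + 0.084 + 0.015 = 0.216; P(Category=other | Store=Downtown) = 0.015/0.216 = 0.06944.
P(Store=Outlet) = 0.051 + 0.067 + 0.026 + 0.051 + 0.088 = 0.283; P(Category=other | Store=Outlet) = 0.088/0.283 = 0.31095.
Difference = -0.2415.

-0.2415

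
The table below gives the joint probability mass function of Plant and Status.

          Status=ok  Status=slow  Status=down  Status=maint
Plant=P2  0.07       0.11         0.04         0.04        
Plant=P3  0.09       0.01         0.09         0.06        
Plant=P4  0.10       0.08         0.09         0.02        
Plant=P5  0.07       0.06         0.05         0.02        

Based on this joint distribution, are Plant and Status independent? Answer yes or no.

no

P(Plant=P3) = 0.25 and P(Status=slow) = 0.26, so their product is 0.0650, but P(Plant=P3, Status=slow) = 0.01. Since these differ, Plant and Status are not independent.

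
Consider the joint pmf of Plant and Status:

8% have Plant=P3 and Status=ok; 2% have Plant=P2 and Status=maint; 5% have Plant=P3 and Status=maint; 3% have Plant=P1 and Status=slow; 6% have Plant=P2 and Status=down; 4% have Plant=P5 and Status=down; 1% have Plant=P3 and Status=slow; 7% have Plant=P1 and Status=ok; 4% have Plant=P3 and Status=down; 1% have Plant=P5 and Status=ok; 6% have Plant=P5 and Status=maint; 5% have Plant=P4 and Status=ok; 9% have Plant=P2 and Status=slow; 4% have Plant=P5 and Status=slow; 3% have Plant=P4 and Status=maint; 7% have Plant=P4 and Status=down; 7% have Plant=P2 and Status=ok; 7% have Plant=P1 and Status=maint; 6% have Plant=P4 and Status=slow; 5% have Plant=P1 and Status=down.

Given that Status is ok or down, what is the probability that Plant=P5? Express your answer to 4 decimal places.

P(Status=ok) = 0.07 + 0.07 + 0.08 + 0.05 + 0.01 = 0.28.
P(Status=down) = 0.05 + 0.06 + 0.04 + 0.07 + 0.04 = 0.26.
P(Status ∈ {ok, down}) = 0.28 + 0.26 = 0.54; P(Plant=P5, Status ∈ {ok, down}) = 0.01 + 0.04 = 0.05.
P(Plant=P5 | Status ∈ {ok, down}) = 0.05/0.54 = 0.0926.

0.0926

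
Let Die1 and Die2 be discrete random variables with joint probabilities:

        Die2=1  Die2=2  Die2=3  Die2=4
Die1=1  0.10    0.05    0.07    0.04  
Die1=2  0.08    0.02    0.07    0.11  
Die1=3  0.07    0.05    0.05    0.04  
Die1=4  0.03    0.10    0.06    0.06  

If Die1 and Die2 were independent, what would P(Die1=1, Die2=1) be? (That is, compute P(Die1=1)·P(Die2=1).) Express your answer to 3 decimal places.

P(Die1=1) = 0.10 + 0.05 + 0.07 + 0.04 = 0.26.
P(Die2=1) = 0.10 + 0.08 + 0.07 + 0.03 = 0.28.
Product: 0.26 × 0.28 = 0.073.

0.073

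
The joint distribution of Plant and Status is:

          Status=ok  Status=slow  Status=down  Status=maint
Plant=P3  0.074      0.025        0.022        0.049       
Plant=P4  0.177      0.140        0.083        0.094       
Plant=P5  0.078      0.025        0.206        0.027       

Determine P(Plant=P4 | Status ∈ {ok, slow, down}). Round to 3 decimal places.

P(Status=ok) = 0.074 + 0.177 + 0.078 = 0.329.
P(Status=slow) = 0.025 + 0.140 + 0.025 = 0.190.
P(Status=down) = 0.022 + 0.083 + 0.206 = 0.311.
P(Status ∈ {ok, slow, down}) = 0.329 + 0.190 + 0.311 = 0.830; P(Plant=P4, Status ∈ {ok, slow, down}) = 0.177 + 0.140 + 0.083 = 0.400.
P(Plant=P4 | Status ∈ {ok, slow, down}) = 0.400/0.830 = 0.482.

0.482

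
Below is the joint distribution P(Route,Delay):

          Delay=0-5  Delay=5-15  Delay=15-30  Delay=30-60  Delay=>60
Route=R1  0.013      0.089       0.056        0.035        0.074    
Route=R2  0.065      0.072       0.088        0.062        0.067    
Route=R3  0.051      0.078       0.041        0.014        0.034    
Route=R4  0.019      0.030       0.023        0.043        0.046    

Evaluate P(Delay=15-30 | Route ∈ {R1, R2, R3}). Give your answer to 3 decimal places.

P(Route=R1) = 0.013 + 0.089 + 0.056 + 0.035 + 0.074 = 0.267.
P(Route=R2) = 0.065 + 0.072 + 0.088 + 0.062 + 0.067 = 0.354.
P(Route=R3) = 0.051 + 0.078 + 0.041 + 0.014 + 0.034 = 0.218.
P(Route ∈ {R1, R2, R3}) = 0.267 + 0.354 + 0.218 = 0.839; P(Delay=15-30, Route ∈ {R1, R2, R3}) = 0.056 + 0.088 + 0.041 = 0.185.
P(Delay=15-30 | Route ∈ {R1, R2, R3}) = 0.185/0.839 = 0.221.

0.221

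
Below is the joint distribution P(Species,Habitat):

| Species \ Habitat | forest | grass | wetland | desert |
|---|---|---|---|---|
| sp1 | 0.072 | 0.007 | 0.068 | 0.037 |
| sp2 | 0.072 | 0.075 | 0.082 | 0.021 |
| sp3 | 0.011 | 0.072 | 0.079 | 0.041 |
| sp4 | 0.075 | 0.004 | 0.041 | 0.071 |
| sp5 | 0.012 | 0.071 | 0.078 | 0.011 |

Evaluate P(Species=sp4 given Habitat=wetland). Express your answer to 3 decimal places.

0.118

P(Habitat=wetland) = 0.068 + 0.082 + 0.079 + 0.041 + 0.078 = 0.348.
P(Species=sp4 | Habitat=wetland) = 0.041/0.348 = 0.118.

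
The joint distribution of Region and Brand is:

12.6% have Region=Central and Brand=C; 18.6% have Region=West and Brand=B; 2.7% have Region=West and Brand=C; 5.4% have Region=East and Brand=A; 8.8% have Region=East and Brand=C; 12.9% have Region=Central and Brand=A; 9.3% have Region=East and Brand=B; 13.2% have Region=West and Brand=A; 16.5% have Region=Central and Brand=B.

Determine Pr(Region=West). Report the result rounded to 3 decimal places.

P(Region=West) = 0.132 + 0.186 + 0.027 = 0.345.

0.345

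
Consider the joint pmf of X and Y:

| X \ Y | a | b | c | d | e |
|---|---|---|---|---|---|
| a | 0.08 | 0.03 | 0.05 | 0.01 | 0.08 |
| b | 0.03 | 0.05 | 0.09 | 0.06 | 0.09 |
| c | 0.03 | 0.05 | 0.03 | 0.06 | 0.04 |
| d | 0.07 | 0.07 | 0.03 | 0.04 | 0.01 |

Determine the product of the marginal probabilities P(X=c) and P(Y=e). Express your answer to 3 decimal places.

P(X=c) = 0.03 + 0.05 + 0.03 + 0.06 + 0.04 = 0.21.
P(Y=e) = 0.08 + 0.09 + 0.04 + 0.01 = 0.22.
Product: 0.21 × 0.22 = 0.046.

0.046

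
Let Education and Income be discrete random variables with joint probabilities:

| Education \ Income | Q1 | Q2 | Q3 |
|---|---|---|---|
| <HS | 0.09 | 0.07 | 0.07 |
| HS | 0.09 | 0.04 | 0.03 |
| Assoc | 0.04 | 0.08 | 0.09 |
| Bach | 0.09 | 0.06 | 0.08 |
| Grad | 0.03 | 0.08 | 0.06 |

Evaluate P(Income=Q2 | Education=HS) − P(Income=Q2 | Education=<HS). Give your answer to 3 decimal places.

-0.054

P(Education=HS) = 0.09 + 0.04 + 0.03 = 0.16; P(Income=Q2 | Education=HS) = 0.04/0.16 = 0.2500.
P(Education=<HS) = 0.09 + 0.07 + 0.07 = 0.23; P(Income=Q2 | Education=<HS) = 0.07/0.23 = 0.3043.
Difference = -0.054.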